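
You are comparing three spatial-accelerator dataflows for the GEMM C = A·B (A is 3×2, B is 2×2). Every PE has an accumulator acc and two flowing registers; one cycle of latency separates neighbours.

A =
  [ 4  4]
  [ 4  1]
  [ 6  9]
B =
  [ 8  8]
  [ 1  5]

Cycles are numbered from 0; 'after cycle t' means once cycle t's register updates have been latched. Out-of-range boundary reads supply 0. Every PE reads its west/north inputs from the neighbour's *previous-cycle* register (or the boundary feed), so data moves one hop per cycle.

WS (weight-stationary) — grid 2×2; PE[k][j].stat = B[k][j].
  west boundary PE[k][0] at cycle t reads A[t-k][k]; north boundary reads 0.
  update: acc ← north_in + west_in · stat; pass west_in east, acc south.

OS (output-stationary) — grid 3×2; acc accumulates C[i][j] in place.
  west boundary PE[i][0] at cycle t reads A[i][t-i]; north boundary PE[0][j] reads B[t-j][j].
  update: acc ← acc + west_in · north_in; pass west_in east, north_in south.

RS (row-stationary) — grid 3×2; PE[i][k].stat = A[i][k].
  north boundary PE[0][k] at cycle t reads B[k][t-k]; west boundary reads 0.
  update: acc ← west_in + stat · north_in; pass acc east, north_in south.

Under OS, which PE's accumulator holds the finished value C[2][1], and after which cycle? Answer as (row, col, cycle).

Under OS, C[2][1] lands at PE[2][1]:
  [0] (2,1) acc=0 (h:0 v:0)
  [1] (2,1) acc=0 (h:0 v:0)
  [2] (2,1) acc=0 (h:0 v:0)
  [3] (2,1) acc=48 (h:6 v:8)
  [4] (2,1) acc=93 (h:9 v:5)

(row, col, cycle) = (2, 1, 4)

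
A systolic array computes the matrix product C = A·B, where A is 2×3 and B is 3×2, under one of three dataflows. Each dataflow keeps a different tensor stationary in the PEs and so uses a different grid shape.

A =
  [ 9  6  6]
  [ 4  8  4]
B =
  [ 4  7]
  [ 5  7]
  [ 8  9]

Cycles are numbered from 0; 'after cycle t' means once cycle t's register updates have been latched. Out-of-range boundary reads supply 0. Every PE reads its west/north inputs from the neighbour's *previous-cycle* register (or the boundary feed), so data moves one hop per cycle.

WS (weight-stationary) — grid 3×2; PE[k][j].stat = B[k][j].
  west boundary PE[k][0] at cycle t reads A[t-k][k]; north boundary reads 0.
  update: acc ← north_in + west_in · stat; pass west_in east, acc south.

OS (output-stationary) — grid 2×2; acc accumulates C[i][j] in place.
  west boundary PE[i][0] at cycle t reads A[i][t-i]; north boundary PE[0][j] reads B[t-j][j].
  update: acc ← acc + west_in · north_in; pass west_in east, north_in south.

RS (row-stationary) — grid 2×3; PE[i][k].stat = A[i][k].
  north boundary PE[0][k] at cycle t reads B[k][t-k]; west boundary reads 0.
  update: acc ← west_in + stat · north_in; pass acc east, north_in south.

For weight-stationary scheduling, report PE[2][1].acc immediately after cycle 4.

WS on a 3×2 grid — tracing PE[2][1] and its feeders:
  t=0 PE[1][1]: acc=0 h=0 v=0
  t=0 PE[2][0]: acc=0 h=0 v=0
  t=0 PE[2][1]: acc=0 h=0 v=0
  t=1 PE[1][1]: acc=0 h=0 v=0
  t=1 PE[2][0]: acc=0 h=0 v=0
  t=1 PE[2][1]: acc=0 h=0 v=0
  t=2 PE[1][1]: acc=105 h=6 v=105
  t=2 PE[2][0]: acc=114 h=6 v=114
  t=2 PE[2][1]: acc=0 h=0 v=0
  t=3 PE[1][1]: acc=84 h=8 v=84
  t=3 PE[2][0]: acc=88 h=4 v=88
  t=3 PE[2][1]: acc=159 h=6 v=159
  t=4 PE[1][1]: acc=0 h=0 v=0
  t=4 PE[2][0]: acc=0 h=0 v=0
  t=4 PE[2][1]: acc=120 h=4 v=120

PE[2][1].acc = 120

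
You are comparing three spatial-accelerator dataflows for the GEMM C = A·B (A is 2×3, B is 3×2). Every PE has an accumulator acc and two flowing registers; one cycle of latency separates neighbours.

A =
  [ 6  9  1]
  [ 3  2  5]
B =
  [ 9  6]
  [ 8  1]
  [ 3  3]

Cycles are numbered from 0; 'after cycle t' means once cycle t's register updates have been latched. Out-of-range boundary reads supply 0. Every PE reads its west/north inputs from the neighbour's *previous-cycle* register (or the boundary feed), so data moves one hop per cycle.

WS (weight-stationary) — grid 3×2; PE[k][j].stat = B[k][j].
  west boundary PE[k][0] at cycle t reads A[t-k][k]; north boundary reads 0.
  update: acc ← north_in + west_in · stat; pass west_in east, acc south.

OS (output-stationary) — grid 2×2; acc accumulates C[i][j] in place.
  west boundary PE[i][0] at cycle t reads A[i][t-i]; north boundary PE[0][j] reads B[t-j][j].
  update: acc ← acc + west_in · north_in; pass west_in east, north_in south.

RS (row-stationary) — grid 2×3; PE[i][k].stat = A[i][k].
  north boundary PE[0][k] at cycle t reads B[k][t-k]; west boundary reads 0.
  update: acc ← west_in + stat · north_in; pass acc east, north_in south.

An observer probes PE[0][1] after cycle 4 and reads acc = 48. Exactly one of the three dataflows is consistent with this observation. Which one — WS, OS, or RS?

WS [3×2] PE[0][1] across cycles:
  0: (0,1).acc=0  regs=<0,0>
  1: (0,1).acc=36  regs=<6,36>
  2: (0,1).acc=18  regs=<3,18>
  3: (0,1).acc=0  regs=<0,0>
  4: (0,1).acc=0  regs=<0,0>
OS [2×2] PE[0][1] across cycles:
  0: (0,1).acc=0  regs=<0,0>
  1: (0,1).acc=36  regs=<6,6>
  2: (0,1).acc=45  regs=<9,1>
  3: (0,1).acc=48  regs=<1,3>
  4: (0,1).acc=48  regs=<0,0>
RS [2×3] PE[0][1] across cycles:
  0: (0,1).acc=0  regs=<0,0>
  1: (0,1).acc=126  regs=<126,8>
  2: (0,1).acc=45  regs=<45,1>
  3: (0,1).acc=0  regs=<0,0>
  4: (0,1).acc=0  regs=<0,0>

dataflow = OS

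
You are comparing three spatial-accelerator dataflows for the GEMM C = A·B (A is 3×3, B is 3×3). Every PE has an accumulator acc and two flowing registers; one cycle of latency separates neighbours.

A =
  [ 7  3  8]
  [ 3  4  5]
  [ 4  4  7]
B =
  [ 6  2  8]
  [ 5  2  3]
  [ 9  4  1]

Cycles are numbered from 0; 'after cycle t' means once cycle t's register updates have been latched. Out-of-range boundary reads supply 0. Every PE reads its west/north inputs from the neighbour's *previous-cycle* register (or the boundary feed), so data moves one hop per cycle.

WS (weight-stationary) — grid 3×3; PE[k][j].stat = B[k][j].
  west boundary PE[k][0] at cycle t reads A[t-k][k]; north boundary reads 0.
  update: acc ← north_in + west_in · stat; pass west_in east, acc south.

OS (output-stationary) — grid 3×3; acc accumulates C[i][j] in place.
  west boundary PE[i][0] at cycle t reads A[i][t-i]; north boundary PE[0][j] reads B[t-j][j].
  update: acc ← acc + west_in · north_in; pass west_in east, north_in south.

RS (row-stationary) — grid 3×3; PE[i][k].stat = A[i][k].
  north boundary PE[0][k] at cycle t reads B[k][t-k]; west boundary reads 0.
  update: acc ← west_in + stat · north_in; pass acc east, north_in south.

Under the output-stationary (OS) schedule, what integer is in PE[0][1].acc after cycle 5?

OS 3×3: PE[0][1] cycle-by-cycle (with neighbour feeds):
  [0] (0,0) acc=42 (h:7 v:6)
  [0] (0,1) acc=0 (h:0 v:0)
  [1] (0,0) acc=57 (h:3 v:5)
  [1] (0,1) acc=14 (h:7 v:2)
  [2] (0,0) acc=129 (h:8 v:9)
  [2] (0,1) acc=20 (h:3 v:2)
  [3] (0,0) acc=129 (h:0 v:0)
  [3] (0,1) acc=52 (h:8 v:4)
  [4] (0,0) acc=129 (h:0 v:0)
  [4] (0,1) acc=52 (h:0 v:0)
  [5] (0,0) acc=129 (h:0 v:0)
  [5] (0,1) acc=52 (h:0 v:0)

PE[0][1].acc = 52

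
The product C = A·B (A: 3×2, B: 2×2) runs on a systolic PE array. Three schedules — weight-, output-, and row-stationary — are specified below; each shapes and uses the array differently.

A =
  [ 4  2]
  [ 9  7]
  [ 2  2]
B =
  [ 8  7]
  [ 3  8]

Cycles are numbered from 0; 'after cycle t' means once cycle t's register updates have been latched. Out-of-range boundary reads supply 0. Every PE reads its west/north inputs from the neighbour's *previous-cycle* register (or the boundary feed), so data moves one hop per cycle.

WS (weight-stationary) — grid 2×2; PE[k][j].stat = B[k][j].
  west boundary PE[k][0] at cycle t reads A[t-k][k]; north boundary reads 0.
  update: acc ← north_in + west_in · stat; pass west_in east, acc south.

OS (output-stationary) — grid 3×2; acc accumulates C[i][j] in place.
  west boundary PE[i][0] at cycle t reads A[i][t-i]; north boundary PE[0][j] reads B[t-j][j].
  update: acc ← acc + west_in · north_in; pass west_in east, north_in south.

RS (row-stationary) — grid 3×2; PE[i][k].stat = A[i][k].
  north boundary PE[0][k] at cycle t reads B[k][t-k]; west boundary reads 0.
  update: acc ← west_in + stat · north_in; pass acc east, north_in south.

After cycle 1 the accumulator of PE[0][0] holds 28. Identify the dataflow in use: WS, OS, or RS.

— WS: 2×2; PE[0][0] trace:
  0: (0,0).acc=32  regs=<4,32>
  1: (0,0).acc=72  regs=<9,72>
— OS: 3×2; PE[0][0] trace:
  0: (0,0).acc=32  regs=<4,8>
  1: (0,0).acc=38  regs=<2,3>
— RS: 3×2; PE[0][0] trace:
  0: (0,0).acc=32  regs=<32,8>
  1: (0,0).acc=28  regs=<28,7>

dataflow = RS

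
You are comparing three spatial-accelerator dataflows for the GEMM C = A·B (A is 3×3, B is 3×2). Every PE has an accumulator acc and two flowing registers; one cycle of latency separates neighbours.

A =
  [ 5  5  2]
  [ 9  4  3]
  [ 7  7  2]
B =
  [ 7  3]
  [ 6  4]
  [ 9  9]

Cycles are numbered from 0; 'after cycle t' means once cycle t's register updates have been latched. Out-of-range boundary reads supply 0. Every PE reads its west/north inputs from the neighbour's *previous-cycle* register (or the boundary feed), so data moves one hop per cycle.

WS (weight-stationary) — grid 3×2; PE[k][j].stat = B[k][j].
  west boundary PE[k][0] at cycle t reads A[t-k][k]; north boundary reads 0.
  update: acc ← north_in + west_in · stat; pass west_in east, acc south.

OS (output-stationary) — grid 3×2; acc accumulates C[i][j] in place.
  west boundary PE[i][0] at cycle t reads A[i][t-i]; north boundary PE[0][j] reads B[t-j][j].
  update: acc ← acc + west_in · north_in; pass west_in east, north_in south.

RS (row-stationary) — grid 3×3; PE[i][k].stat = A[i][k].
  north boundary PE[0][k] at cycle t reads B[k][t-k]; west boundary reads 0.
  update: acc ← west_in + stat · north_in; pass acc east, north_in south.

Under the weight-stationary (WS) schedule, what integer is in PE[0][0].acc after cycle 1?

WS (3×2). Following PE[0][0] plus its west/north inputs:
  step 0 · PE0,0: acc=35; fwd→5 fwd↓35
  step 1 · PE0,0: acc=63; fwd→9 fwd↓63

PE[0][0].acc = 63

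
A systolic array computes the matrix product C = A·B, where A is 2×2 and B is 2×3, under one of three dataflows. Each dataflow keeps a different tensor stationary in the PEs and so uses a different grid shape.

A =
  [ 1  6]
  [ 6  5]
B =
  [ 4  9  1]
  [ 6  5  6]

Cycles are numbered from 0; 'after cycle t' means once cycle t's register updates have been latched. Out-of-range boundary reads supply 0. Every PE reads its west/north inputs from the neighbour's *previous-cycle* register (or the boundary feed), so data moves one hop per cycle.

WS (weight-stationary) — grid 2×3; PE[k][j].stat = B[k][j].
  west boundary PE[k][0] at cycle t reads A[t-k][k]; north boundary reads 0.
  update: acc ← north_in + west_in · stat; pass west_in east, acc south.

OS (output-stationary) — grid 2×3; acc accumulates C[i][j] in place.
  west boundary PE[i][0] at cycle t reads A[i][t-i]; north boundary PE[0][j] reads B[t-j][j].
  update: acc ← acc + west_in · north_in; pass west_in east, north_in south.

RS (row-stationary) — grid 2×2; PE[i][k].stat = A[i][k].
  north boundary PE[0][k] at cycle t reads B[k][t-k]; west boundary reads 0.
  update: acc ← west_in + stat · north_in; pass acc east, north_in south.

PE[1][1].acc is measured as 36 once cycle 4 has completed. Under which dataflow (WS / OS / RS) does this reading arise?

dataflow = RS

WS (2×3 grid), PE[1][1]:
  @0  [1,1]  acc 0  |  →0  ↓0
  @1  [1,1]  acc 0  |  →0  ↓0
  @2  [1,1]  acc 39  |  →6  ↓39
  @3  [1,1]  acc 79  |  →5  ↓79
  @4  [1,1]  acc 0  |  →0  ↓0
OS (2×3 grid), PE[1][1]:
  @0  [1,1]  acc 0  |  →0  ↓0
  @1  [1,1]  acc 0  |  →0  ↓0
  @2  [1,1]  acc 54  |  →6  ↓9
  @3  [1,1]  acc 79  |  →5  ↓5
  @4  [1,1]  acc 79  |  →0  ↓0
RS (2×2 grid), PE[1][1]:
  @0  [1,1]  acc 0  |  →0  ↓0
  @1  [1,1]  acc 0  |  →0  ↓0
  @2  [1,1]  acc 54  |  →54  ↓6
  @3  [1,1]  acc 79  |  →79  ↓5
  @4  [1,1]  acc 36  |  →36  ↓6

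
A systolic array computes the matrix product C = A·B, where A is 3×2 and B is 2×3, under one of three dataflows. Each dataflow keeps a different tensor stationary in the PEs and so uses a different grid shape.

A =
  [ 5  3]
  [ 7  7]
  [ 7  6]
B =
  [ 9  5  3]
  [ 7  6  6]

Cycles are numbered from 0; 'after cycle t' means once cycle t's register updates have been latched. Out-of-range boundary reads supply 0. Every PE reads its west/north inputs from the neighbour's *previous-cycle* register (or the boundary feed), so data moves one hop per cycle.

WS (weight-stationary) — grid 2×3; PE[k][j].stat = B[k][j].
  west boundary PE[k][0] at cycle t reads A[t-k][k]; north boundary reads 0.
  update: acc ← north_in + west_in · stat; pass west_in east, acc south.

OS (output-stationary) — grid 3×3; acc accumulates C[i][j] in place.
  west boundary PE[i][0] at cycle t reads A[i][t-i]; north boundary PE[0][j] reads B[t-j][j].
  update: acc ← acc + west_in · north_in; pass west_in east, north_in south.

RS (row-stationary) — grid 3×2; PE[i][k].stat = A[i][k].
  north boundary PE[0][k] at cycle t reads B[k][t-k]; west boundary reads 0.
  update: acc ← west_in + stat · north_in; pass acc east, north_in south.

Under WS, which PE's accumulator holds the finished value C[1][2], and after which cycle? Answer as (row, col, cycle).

(row, col, cycle) = (1, 2, 4)

WS: C[1][2] accumulates in PE[1][2]:
  0: (1,2).acc=0  regs=<0,0>
  1: (1,2).acc=0  regs=<0,0>
  2: (1,2).acc=0  regs=<0,0>
  3: (1,2).acc=33  regs=<3,33>
  4: (1,2).acc=63  regs=<7,63>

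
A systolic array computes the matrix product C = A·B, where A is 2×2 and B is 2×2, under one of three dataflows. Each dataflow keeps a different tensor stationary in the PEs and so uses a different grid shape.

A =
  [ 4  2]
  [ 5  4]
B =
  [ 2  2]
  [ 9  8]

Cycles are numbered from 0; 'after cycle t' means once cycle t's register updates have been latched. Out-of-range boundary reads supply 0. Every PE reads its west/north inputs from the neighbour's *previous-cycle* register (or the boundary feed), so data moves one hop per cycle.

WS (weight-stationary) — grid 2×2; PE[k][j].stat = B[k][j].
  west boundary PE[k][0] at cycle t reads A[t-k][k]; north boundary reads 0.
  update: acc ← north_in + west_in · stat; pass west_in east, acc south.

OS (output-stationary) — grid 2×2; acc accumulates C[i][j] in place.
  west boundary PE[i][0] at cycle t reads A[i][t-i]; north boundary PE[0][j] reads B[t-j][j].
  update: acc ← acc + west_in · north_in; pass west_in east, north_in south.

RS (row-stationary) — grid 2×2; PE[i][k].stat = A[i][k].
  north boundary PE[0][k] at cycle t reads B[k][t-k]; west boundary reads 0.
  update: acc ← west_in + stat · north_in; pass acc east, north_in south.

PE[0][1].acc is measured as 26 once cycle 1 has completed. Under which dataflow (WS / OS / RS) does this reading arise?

dataflow = RS

WS (2×2 grid), PE[0][1]:
  @0  [0,1]  acc 0  |  →0  ↓0
  @1  [0,1]  acc 8  |  →4  ↓8
OS (2×2 grid), PE[0][1]:
  @0  [0,1]  acc 0  |  →0  ↓0
  @1  [0,1]  acc 8  |  →4  ↓2
RS (2×2 grid), PE[0][1]:
  @0  [0,1]  acc 0  |  →0  ↓0
  @1  [0,1]  acc 26  |  →26  ↓9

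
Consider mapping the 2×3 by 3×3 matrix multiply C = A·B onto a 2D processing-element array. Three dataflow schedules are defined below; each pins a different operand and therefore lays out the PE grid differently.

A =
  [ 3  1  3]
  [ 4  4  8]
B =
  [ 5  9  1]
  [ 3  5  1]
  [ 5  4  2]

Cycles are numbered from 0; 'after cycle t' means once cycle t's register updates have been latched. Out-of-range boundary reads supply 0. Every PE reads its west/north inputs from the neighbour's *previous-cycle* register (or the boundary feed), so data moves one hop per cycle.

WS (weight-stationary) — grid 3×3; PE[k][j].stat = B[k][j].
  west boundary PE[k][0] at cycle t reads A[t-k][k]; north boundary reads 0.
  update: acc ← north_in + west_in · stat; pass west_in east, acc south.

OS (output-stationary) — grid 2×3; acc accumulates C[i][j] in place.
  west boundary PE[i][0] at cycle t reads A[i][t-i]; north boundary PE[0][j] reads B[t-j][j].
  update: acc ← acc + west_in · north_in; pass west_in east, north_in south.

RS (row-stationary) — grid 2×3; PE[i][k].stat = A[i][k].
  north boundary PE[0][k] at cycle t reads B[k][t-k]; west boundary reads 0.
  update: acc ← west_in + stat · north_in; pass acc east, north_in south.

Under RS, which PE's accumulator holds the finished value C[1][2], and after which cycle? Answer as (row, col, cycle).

(row, col, cycle) = (1, 2, 5)

RS: C[1][2] accumulates in PE[1][2]:
  c0 r1c2: 0 / 0 / 0
  c1 r1c2: 0 / 0 / 0
  c2 r1c2: 0 / 0 / 0
  c3 r1c2: 72 / 72 / 5
  c4 r1c2: 88 / 88 / 4
  c5 r1c2: 24 / 24 / 2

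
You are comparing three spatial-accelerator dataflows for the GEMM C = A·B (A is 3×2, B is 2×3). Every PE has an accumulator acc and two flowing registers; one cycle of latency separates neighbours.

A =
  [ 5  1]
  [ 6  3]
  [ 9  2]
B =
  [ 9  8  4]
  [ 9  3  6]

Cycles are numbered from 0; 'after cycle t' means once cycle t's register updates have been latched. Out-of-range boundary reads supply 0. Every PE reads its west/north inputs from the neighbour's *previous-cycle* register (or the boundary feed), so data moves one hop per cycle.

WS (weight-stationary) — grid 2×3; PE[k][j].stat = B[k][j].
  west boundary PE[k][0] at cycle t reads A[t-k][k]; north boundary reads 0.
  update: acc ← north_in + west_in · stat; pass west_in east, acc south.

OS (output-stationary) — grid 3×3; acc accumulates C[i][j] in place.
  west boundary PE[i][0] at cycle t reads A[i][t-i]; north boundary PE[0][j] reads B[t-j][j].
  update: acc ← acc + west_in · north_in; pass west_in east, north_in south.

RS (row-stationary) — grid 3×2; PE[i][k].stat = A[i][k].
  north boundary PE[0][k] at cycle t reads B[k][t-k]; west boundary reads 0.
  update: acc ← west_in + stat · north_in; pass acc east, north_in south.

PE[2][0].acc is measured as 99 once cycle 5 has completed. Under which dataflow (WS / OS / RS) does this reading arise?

— WS: 2×3 array has no PE[2][0].
OS (3×3 grid), PE[2][0]:
  [0] (2,0) acc=0 (h:0 v:0)
  [1] (2,0) acc=0 (h:0 v:0)
  [2] (2,0) acc=81 (h:9 v:9)
  [3] (2,0) acc=99 (h:2 v:9)
  [4] (2,0) acc=99 (h:0 v:0)
  [5] (2,0) acc=99 (h:0 v:0)
RS (3×2 grid), PE[2][0]:
  [0] (2,0) acc=0 (h:0 v:0)
  [1] (2,0) acc=0 (h:0 v:0)
  [2] (2,0) acc=81 (h:81 v:9)
  [3] (2,0) acc=72 (h:72 v:8)
  [4] (2,0) acc=36 (h:36 v:4)
  [5] (2,0) acc=0 (h:0 v:0)

dataflow = OS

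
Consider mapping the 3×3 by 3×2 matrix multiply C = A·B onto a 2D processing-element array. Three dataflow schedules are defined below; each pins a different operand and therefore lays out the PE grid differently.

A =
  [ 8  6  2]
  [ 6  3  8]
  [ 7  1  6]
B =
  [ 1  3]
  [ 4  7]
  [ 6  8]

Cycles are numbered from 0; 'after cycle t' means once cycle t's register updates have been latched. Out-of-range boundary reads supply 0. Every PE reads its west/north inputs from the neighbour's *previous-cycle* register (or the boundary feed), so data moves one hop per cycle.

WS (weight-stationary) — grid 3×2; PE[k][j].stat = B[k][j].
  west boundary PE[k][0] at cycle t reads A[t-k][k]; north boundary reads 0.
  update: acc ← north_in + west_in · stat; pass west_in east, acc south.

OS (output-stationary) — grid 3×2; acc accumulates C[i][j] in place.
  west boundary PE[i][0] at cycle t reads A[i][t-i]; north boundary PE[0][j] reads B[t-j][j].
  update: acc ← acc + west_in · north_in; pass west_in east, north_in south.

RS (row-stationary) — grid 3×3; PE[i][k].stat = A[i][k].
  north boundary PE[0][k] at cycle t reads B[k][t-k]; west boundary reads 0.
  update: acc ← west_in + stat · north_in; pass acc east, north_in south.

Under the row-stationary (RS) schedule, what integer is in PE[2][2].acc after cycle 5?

RS 3×3: PE[2][2] cycle-by-cycle (with neighbour feeds):
  @0  [1,2]  acc 0  |  →0  ↓0
  @0  [2,1]  acc 0  |  →0  ↓0
  @0  [2,2]  acc 0  |  →0  ↓0
  @1  [1,2]  acc 0  |  →0  ↓0
  @1  [2,1]  acc 0  |  →0  ↓0
  @1  [2,2]  acc 0  |  →0  ↓0
  @2  [1,2]  acc 0  |  →0  ↓0
  @2  [2,1]  acc 0  |  →0  ↓0
  @2  [2,2]  acc 0  |  →0  ↓0
  @3  [1,2]  acc 66  |  →66  ↓6
  @3  [2,1]  acc 11  |  →11  ↓4
  @3  [2,2]  acc 0  |  →0  ↓0
  @4  [1,2]  acc 103  |  →103  ↓8
  @4  [2,1]  acc 28  |  →28  ↓7
  @4  [2,2]  acc 47  |  →47  ↓6
  @5  [1,2]  acc 0  |  →0  ↓0
  @5  [2,1]  acc 0  |  →0  ↓0
  @5  [2,2]  acc 76  |  →76  ↓8

PE[2][2].acc = 76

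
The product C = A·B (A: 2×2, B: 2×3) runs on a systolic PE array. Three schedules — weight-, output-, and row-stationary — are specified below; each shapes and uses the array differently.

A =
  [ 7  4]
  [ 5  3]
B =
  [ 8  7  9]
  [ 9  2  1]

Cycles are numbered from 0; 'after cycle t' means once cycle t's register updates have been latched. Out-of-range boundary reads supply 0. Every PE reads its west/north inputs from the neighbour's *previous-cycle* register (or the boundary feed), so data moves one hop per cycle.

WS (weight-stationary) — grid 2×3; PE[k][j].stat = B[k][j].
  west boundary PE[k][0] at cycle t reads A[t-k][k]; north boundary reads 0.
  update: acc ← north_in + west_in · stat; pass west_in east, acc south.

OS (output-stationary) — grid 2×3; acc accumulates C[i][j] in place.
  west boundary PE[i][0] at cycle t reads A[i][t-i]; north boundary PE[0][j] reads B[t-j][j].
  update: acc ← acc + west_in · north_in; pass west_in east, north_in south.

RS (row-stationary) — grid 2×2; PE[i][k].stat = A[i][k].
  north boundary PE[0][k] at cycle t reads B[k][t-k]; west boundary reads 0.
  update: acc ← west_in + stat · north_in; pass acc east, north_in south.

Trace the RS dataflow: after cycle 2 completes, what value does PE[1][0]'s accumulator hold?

RS (2×2). Following PE[1][0] plus its west/north inputs:
  cycle 0: PE[0][0] → acc 56, east 56, south 8
  cycle 0: PE[1][0] → acc 0, east 0, south 0
  cycle 1: PE[0][0] → acc 49, east 49, south 7
  cycle 1: PE[1][0] → acc 40, east 40, south 8
  cycle 2: PE[0][0] → acc 63, east 63, south 9
  cycle 2: PE[1][0] → acc 35, east 35, south 7

PE[1][0].acc = 35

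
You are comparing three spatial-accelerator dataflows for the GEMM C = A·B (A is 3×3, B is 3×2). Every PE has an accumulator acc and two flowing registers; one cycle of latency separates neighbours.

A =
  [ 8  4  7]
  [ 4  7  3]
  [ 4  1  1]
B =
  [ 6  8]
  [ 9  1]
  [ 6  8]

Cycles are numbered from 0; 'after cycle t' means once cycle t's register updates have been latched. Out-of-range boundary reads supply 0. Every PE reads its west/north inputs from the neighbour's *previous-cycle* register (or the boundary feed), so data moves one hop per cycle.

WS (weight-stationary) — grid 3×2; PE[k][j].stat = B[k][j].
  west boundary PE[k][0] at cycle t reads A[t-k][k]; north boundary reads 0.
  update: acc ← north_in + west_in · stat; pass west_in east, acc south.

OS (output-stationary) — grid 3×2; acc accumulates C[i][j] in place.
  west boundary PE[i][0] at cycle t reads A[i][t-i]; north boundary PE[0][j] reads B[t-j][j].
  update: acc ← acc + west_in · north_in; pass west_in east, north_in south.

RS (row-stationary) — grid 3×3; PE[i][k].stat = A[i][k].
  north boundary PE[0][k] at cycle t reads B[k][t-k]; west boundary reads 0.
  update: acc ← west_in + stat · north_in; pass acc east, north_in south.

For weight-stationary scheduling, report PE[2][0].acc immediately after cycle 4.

WS on a 3×2 grid — tracing PE[2][0] and its feeders:
  after 0 — PE[1][0] acc=0, pass-E 0, pass-S 0
  after 0 — PE[2][0] acc=0, pass-E 0, pass-S 0
  after 1 — PE[1][0] acc=84, pass-E 4, pass-S 84
  after 1 — PE[2][0] acc=0, pass-E 0, pass-S 0
  after 2 — PE[1][0] acc=87, pass-E 7, pass-S 87
  after 2 — PE[2][0] acc=126, pass-E 7, pass-S 126
  after 3 — PE[1][0] acc=33, pass-E 1, pass-S 33
  after 3 — PE[2][0] acc=105, pass-E 3, pass-S 105
  after 4 — PE[1][0] acc=0, pass-E 0, pass-S 0
  after 4 — PE[2][0] acc=39, pass-E 1, pass-S 39

PE[2][0].acc = 39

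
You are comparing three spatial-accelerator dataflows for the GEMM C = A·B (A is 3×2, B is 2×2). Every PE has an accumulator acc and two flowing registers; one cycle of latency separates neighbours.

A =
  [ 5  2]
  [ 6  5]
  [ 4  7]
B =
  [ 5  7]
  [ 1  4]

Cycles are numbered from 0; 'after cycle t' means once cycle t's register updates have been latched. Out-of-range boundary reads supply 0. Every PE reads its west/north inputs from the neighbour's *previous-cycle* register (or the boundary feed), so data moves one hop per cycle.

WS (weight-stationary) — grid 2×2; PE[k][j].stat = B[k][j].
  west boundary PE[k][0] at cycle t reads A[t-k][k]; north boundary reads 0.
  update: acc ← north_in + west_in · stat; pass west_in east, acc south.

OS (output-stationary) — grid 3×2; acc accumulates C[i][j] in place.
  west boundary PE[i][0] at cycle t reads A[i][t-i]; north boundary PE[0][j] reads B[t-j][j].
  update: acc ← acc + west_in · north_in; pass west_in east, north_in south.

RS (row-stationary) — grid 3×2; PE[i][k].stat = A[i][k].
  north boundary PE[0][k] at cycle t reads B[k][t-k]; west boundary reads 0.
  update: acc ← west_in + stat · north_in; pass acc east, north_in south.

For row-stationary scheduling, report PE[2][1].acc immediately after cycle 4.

PE[2][1].acc = 56

Tracing RS — 3×2 array, target PE[2][1]:
  t=0 PE[1][1]: acc=0 h=0 v=0
  t=0 PE[2][0]: acc=0 h=0 v=0
  t=0 PE[2][1]: acc=0 h=0 v=0
  t=1 PE[1][1]: acc=0 h=0 v=0
  t=1 PE[2][0]: acc=0 h=0 v=0
  t=1 PE[2][1]: acc=0 h=0 v=0
  t=2 PE[1][1]: acc=35 h=35 v=1
  t=2 PE[2][0]: acc=20 h=20 v=5
  t=2 PE[2][1]: acc=0 h=0 v=0
  t=3 PE[1][1]: acc=62 h=62 v=4
  t=3 PE[2][0]: acc=28 h=28 v=7
  t=3 PE[2][1]: acc=27 h=27 v=1
  t=4 PE[1][1]: acc=0 h=0 v=0
  t=4 PE[2][0]: acc=0 h=0 v=0
  t=4 PE[2][1]: acc=56 h=56 v=4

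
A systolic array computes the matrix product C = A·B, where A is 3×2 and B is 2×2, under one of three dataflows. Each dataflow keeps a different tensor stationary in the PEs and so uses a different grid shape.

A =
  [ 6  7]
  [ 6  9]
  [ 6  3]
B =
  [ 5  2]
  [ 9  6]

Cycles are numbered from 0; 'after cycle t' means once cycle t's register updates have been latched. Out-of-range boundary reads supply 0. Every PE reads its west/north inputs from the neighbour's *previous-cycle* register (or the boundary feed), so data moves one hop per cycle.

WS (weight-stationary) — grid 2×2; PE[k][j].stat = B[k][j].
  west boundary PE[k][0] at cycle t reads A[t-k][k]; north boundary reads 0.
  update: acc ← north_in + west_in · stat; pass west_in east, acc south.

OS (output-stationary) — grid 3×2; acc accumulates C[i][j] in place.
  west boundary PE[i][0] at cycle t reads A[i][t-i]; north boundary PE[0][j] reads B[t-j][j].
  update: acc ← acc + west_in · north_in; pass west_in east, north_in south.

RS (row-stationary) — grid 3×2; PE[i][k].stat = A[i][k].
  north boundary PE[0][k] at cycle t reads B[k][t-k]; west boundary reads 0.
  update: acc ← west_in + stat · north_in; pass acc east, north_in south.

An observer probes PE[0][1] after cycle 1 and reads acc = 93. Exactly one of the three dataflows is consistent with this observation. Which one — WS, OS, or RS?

dataflow = RS

— WS: 2×2; PE[0][1] trace:
  step 0 · PE0,1: acc=0; fwd→0 fwd↓0
  step 1 · PE0,1: acc=12; fwd→6 fwd↓12
— OS: 3×2; PE[0][1] trace:
  step 0 · PE0,1: acc=0; fwd→0 fwd↓0
  step 1 · PE0,1: acc=12; fwd→6 fwd↓2
— RS: 3×2; PE[0][1] trace:
  step 0 · PE0,1: acc=0; fwd→0 fwd↓0
  step 1 · PE0,1: acc=93; fwd→93 fwd↓9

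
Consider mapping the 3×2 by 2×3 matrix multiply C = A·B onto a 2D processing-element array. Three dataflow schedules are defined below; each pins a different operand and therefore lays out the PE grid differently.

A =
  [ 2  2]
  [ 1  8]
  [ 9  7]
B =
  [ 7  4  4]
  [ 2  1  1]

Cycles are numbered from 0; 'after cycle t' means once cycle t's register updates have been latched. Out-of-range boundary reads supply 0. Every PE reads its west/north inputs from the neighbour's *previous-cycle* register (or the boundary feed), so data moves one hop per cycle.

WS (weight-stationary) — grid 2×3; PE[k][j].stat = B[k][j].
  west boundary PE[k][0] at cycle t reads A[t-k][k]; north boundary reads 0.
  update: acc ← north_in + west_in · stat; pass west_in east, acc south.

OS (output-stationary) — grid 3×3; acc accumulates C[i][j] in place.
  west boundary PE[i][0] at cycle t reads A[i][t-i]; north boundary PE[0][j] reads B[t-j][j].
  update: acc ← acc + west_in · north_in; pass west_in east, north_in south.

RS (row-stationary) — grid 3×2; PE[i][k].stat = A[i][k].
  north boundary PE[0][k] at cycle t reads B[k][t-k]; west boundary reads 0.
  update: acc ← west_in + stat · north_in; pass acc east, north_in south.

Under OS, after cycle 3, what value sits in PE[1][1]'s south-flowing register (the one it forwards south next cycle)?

register = 1

OS (3×3). Following PE[1][1] plus its west/north inputs:
  after 0 — PE[0][1] acc=0, pass-E 0, pass-S 0
  after 0 — PE[1][0] acc=0, pass-E 0, pass-S 0
  after 0 — PE[1][1] acc=0, pass-E 0, pass-S 0
  after 1 — PE[0][1] acc=8, pass-E 2, pass-S 4
  after 1 — PE[1][0] acc=7, pass-E 1, pass-S 7
  after 1 — PE[1][1] acc=0, pass-E 0, pass-S 0
  after 2 — PE[0][1] acc=10, pass-E 2, pass-S 1
  after 2 — PE[1][0] acc=23, pass-E 8, pass-S 2
  after 2 — PE[1][1] acc=4, pass-E 1, pass-S 4
  after 3 — PE[0][1] acc=10, pass-E 0, pass-S 0
  after 3 — PE[1][0] acc=23, pass-E 0, pass-S 0
  after 3 — PE[1][1] acc=12, pass-E 8, pass-S 1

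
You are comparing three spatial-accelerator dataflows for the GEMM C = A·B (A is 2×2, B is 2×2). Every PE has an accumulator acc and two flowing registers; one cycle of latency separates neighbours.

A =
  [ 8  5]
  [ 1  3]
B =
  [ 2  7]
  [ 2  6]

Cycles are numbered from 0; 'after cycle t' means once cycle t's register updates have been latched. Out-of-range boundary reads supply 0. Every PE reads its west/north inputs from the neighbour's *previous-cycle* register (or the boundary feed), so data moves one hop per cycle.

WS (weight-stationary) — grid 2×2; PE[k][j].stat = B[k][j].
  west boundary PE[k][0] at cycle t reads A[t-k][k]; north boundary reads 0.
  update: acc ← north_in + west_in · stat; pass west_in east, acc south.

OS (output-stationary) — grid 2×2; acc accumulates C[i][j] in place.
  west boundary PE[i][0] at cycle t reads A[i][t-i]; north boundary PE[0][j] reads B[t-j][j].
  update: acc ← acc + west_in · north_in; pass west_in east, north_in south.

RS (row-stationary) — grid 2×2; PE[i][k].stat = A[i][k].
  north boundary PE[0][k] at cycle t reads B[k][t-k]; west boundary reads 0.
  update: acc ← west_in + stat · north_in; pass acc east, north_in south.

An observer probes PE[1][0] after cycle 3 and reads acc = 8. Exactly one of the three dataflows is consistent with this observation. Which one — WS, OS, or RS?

WS [2×2] PE[1][0] across cycles:
  cycle 0: PE[1][0] → acc 0, east 0, south 0
  cycle 1: PE[1][0] → acc 26, east 5, south 26
  cycle 2: PE[1][0] → acc 8, east 3, south 8
  cycle 3: PE[1][0] → acc 0, east 0, south 0
OS [2×2] PE[1][0] across cycles:
  cycle 0: PE[1][0] → acc 0, east 0, south 0
  cycle 1: PE[1][0] → acc 2, east 1, south 2
  cycle 2: PE[1][0] → acc 8, east 3, south 2
  cycle 3: PE[1][0] → acc 8, east 0, south 0
RS [2×2] PE[1][0] across cycles:
  cycle 0: PE[1][0] → acc 0, east 0, south 0
  cycle 1: PE[1][0] → acc 2, east 2, south 2
  cycle 2: PE[1][0] → acc 7, east 7, south 7
  cycle 3: PE[1][0] → acc 0, east 0, south 0

dataflow = OS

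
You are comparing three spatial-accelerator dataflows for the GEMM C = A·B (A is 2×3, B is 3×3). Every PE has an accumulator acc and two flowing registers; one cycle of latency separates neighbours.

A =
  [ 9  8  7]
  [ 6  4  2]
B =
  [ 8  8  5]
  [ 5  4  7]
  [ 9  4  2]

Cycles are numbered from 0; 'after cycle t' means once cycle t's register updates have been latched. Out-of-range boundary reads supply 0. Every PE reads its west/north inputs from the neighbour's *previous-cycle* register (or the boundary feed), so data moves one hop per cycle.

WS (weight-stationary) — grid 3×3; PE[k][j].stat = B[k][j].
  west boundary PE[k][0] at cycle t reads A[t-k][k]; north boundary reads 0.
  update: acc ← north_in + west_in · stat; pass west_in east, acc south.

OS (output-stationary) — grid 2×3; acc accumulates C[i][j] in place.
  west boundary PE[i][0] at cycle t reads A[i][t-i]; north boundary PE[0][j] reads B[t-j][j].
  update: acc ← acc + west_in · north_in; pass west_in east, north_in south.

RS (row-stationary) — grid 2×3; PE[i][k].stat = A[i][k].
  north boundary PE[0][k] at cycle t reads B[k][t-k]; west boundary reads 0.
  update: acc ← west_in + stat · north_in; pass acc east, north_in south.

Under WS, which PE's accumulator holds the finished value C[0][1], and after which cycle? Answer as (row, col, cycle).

(row, col, cycle) = (2, 1, 3)

Under WS, C[0][1] lands at PE[2][1]:
  after 0 — PE[2][1] acc=0, pass-E 0, pass-S 0
  after 1 — PE[2][1] acc=0, pass-E 0, pass-S 0
  after 2 — PE[2][1] acc=0, pass-E 0, pass-S 0
  after 3 — PE[2][1] acc=132, pass-E 7, pass-S 132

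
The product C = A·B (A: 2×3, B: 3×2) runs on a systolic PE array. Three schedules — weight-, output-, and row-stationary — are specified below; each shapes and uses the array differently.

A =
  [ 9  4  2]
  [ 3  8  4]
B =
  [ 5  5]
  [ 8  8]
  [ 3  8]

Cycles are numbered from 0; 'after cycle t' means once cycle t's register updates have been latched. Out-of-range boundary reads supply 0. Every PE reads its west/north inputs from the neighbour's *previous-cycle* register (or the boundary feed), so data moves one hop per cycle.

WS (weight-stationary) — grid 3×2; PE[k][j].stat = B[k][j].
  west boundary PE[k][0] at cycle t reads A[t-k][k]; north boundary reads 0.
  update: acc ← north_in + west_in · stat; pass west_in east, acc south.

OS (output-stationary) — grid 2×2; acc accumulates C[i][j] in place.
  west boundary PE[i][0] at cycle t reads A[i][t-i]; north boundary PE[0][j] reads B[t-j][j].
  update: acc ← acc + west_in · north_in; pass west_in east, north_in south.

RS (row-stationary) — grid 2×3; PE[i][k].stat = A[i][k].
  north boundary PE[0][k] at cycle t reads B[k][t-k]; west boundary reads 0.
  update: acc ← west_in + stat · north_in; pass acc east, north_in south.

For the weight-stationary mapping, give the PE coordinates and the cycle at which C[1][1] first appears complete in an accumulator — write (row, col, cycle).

(row, col, cycle) = (2, 1, 4)

WS: C[1][1] accumulates in PE[2][1]:
  @0  [2,1]  acc 0  |  →0  ↓0
  @1  [2,1]  acc 0  |  →0  ↓0
  @2  [2,1]  acc 0  |  →0  ↓0
  @3  [2,1]  acc 93  |  →2  ↓93
  @4  [2,1]  acc 111  |  →4  ↓111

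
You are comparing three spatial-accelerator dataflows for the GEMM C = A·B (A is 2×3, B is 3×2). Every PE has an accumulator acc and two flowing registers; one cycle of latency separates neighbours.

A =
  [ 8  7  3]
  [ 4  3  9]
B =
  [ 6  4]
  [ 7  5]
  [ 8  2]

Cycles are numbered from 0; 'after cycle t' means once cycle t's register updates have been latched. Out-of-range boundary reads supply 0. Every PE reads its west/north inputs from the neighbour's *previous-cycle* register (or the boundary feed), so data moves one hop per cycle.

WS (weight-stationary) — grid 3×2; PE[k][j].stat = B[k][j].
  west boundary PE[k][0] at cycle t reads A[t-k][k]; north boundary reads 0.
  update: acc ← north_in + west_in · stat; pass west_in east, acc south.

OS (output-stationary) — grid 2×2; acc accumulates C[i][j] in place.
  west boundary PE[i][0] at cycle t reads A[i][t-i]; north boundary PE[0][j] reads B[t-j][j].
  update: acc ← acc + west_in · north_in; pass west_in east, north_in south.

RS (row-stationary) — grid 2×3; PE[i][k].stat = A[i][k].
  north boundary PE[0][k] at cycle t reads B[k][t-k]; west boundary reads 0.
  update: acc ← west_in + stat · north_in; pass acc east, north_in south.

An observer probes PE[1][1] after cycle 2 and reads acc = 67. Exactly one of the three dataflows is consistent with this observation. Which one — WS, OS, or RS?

dataflow = WS

— WS: 3×2; PE[1][1] trace:
  cycle 0: PE[1][1] → acc 0, east 0, south 0
  cycle 1: PE[1][1] → acc 0, east 0, south 0
  cycle 2: PE[1][1] → acc 67, east 7, south 67
— OS: 2×2; PE[1][1] trace:
  cycle 0: PE[1][1] → acc 0, east 0, south 0
  cycle 1: PE[1][1] → acc 0, east 0, south 0
  cycle 2: PE[1][1] → acc 16, east 4, south 4
— RS: 2×3; PE[1][1] trace:
  cycle 0: PE[1][1] → acc 0, east 0, south 0
  cycle 1: PE[1][1] → acc 0, east 0, south 0
  cycle 2: PE[1][1] → acc 45, east 45, south 7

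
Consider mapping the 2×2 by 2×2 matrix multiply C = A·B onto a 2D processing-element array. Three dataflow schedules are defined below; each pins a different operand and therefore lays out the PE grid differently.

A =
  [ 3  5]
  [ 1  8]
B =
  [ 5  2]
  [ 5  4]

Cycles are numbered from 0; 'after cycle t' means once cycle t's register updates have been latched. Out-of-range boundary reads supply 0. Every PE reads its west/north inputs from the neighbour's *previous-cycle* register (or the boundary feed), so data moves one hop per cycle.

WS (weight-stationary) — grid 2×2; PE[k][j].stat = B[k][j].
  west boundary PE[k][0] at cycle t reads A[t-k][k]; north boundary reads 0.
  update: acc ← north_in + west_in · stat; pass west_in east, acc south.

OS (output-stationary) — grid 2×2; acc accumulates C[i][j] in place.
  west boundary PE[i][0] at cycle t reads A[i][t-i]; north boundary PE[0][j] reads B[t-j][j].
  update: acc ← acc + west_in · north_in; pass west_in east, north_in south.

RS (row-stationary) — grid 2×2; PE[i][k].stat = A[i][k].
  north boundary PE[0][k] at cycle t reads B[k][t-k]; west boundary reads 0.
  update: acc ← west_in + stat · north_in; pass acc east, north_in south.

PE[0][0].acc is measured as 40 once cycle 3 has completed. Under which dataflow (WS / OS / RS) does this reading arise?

dataflow = OS

WS (2×2 grid), PE[0][0]:
  cycle 0: PE[0][0] → acc 15, east 3, south 15
  cycle 1: PE[0][0] → acc 5, east 1, south 5
  cycle 2: PE[0][0] → acc 0, east 0, south 0
  cycle 3: PE[0][0] → acc 0, east 0, south 0
OS (2×2 grid), PE[0][0]:
  cycle 0: PE[0][0] → acc 15, east 3, south 5
  cycle 1: PE[0][0] → acc 40, east 5, south 5
  cycle 2: PE[0][0] → acc 40, east 0, south 0
  cycle 3: PE[0][0] → acc 40, east 0, south 0
RS (2×2 grid), PE[0][0]:
  cycle 0: PE[0][0] → acc 15, east 15, south 5
  cycle 1: PE[0][0] → acc 6, east 6, south 2
  cycle 2: PE[0][0] → acc 0, east 0, south 0
  cycle 3: PE[0][0] → acc 0, east 0, south 0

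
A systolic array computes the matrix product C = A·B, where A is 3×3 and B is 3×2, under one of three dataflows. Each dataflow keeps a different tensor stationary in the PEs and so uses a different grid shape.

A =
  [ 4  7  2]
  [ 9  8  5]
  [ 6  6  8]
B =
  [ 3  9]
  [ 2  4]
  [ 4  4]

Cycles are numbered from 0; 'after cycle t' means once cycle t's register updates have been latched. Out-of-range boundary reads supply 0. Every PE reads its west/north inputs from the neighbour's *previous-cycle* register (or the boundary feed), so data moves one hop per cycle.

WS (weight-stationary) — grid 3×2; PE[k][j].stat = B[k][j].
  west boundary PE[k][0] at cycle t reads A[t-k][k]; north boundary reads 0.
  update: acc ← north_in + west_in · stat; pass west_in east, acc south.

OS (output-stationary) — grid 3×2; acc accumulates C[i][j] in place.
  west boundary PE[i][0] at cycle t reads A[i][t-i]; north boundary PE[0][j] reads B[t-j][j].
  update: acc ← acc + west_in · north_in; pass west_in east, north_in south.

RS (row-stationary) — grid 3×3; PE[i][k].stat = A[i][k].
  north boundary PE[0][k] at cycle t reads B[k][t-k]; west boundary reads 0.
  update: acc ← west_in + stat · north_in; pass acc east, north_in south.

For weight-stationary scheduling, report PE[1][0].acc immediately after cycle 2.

PE[1][0].acc = 43

WS on a 3×2 grid — tracing PE[1][0] and its feeders:
  0: (0,0).acc=12  regs=<4,12>
  0: (1,0).acc=0  regs=<0,0>
  1: (0,0).acc=27  regs=<9,27>
  1: (1,0).acc=26  regs=<7,26>
  2: (0,0).acc=18  regs=<6,18>
  2: (1,0).acc=43  regs=<8,43>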